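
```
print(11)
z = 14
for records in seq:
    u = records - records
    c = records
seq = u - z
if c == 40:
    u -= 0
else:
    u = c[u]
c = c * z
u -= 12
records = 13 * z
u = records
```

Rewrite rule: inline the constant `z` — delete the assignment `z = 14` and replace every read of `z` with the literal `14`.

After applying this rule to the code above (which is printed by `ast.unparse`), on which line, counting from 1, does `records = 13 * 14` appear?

12

Transformed code:
print(11)
for records in seq:
    u = records - records
    c = records
seq = u - 14
if c == 40:
    u -= 0
else:
    u = c[u]
c = c * 14
u -= 12
records = 13 * 14
u = records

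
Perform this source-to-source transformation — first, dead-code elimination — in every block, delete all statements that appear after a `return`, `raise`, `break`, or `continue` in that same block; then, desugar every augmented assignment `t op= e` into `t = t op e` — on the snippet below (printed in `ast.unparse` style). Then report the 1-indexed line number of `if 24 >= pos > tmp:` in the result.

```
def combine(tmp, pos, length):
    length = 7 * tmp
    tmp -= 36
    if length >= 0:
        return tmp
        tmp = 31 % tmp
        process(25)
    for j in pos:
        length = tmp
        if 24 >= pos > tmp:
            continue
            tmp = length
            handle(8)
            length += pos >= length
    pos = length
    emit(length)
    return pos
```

Transformed code:
def combine(tmp, pos, length):
    length = 7 * tmp
    tmp = tmp - 36
    if length >= 0:
        return tmp
    for j in pos:
        length = tmp
        if 24 >= pos > tmp:
            continue
    pos = length
    emit(length)
    return pos

8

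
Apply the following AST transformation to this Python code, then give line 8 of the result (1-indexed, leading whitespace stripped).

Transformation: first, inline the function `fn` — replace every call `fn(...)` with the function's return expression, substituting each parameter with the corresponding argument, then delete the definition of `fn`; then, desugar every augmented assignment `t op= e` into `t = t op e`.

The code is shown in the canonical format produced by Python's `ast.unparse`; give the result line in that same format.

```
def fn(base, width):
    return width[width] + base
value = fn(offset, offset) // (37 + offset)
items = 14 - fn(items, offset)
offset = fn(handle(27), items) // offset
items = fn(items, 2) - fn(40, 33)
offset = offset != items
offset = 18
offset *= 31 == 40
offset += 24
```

Transformed code:
value = (offset[offset] + offset) // (37 + offset)
items = 14 - (offset[offset] + items)
offset = (items[items] + handle(27)) // offset
items = 2[2] + items - (33[33] + 40)
offset = offset != items
offset = 18
offset = offset * (31 == 40)
offset = offset + 24

offset = offset + 24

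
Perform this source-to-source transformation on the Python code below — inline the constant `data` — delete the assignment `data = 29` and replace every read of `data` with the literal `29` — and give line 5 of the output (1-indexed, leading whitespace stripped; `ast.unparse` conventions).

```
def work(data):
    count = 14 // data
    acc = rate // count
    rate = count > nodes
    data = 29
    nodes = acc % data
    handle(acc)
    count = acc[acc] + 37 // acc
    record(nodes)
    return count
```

Transformed code:
def work(data):
    count = 14 // 29
    acc = rate // count
    rate = count > nodes
    nodes = acc % 29
    handle(acc)
    count = acc[acc] + 37 // acc
    record(nodes)
    return count

nodes = acc % 29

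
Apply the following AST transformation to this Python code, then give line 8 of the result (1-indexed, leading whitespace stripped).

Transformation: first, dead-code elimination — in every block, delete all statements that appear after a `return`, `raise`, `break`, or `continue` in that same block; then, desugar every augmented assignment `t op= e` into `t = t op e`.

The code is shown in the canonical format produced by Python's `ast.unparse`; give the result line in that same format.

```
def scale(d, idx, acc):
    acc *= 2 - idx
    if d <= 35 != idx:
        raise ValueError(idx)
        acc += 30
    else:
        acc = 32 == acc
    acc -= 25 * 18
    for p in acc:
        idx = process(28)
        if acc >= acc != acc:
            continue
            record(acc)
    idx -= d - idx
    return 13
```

Transformed code:
def scale(d, idx, acc):
    acc = acc * (2 - idx)
    if d <= 35 != idx:
        raise ValueError(idx)
    else:
        acc = 32 == acc
    acc = acc - 25 * 18
    for p in acc:
        idx = process(28)
        if acc >= acc != acc:
            continue
    idx = idx - (d - idx)
    return 13

for p in acc:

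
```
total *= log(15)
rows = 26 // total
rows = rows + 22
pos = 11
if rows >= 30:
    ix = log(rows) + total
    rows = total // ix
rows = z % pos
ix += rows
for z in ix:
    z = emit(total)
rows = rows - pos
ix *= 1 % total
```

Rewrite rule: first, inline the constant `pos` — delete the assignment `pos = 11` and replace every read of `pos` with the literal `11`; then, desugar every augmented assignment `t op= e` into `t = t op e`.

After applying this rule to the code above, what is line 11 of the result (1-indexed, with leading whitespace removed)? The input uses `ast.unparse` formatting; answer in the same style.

Transformed code:
total = total * log(15)
rows = 26 // total
rows = rows + 22
if rows >= 30:
    ix = log(rows) + total
    rows = total // ix
rows = z % 11
ix = ix + rows
for z in ix:
    z = emit(total)
rows = rows - 11
ix = ix * (1 % total)

rows = rows - 11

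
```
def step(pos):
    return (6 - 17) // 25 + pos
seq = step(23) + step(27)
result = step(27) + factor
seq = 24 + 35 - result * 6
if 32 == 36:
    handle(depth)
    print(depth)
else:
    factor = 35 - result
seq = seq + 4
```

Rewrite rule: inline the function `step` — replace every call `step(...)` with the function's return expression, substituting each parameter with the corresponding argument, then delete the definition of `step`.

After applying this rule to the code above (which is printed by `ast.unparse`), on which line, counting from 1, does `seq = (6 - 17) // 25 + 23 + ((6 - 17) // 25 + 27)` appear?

1

Transformed code:
seq = (6 - 17) // 25 + 23 + ((6 - 17) // 25 + 27)
result = (6 - 17) // 25 + 27 + factor
seq = 24 + 35 - result * 6
if 32 == 36:
    handle(depth)
    print(depth)
else:
    factor = 35 - result
seq = seq + 4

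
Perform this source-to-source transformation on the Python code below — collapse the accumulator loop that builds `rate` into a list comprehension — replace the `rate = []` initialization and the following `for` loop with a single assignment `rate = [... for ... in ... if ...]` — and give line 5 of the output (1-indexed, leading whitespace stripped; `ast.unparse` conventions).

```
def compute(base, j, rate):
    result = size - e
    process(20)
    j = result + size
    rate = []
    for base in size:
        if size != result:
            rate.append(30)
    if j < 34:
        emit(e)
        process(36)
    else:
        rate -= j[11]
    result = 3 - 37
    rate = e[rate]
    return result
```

rate = [30 for base in size if size != result]

Transformed code:
def compute(base, j, rate):
    result = size - e
    process(20)
    j = result + size
    rate = [30 for base in size if size != result]
    if j < 34:
        emit(e)
        process(36)
    else:
        rate -= j[11]
    result = 3 - 37
    rate = e[rate]
    return result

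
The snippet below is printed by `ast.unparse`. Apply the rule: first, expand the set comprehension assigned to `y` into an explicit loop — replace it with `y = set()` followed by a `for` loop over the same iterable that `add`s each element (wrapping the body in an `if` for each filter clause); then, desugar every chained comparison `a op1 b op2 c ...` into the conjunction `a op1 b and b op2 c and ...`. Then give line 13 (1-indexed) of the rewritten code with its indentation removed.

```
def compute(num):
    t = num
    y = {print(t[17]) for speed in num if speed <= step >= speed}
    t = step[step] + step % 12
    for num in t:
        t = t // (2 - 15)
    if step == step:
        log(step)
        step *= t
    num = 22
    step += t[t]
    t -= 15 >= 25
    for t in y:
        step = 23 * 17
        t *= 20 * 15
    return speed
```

num = 22

Transformed code:
def compute(num):
    t = num
    y = set()
    for speed in num:
        if speed <= step and step >= speed:
            y.add(print(t[17]))
    t = step[step] + step % 12
    for num in t:
        t = t // (2 - 15)
    if step == step:
        log(step)
        step *= t
    num = 22
    step += t[t]
    t -= 15 >= 25
    for t in y:
        step = 23 * 17
        t *= 20 * 15
    return speed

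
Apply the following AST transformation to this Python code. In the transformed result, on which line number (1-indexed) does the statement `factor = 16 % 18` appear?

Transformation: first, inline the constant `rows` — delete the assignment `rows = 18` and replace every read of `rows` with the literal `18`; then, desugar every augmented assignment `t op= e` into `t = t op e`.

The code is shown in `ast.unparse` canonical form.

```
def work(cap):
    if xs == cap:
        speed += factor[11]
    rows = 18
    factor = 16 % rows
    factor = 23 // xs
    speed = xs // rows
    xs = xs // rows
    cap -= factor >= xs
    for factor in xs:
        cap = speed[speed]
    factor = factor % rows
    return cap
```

Transformed code:
def work(cap):
    if xs == cap:
        speed = speed + factor[11]
    factor = 16 % 18
    factor = 23 // xs
    speed = xs // 18
    xs = xs // 18
    cap = cap - (factor >= xs)
    for factor in xs:
        cap = speed[speed]
    factor = factor % 18
    return cap

4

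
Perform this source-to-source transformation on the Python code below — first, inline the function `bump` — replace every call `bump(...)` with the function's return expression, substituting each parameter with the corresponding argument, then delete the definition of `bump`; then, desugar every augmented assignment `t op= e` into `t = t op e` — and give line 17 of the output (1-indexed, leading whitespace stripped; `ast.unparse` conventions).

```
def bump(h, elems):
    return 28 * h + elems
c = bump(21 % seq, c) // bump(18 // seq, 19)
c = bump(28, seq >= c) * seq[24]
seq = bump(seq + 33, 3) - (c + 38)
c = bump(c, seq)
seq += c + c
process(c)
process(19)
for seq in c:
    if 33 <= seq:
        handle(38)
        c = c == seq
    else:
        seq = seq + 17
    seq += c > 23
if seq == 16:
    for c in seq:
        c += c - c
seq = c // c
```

c = c + (c - c)

Transformed code:
c = (28 * (21 % seq) + c) // (28 * (18 // seq) + 19)
c = (28 * 28 + (seq >= c)) * seq[24]
seq = 28 * (seq + 33) + 3 - (c + 38)
c = 28 * c + seq
seq = seq + (c + c)
process(c)
process(19)
for seq in c:
    if 33 <= seq:
        handle(38)
        c = c == seq
    else:
        seq = seq + 17
    seq = seq + (c > 23)
if seq == 16:
    for c in seq:
        c = c + (c - c)
seq = c // c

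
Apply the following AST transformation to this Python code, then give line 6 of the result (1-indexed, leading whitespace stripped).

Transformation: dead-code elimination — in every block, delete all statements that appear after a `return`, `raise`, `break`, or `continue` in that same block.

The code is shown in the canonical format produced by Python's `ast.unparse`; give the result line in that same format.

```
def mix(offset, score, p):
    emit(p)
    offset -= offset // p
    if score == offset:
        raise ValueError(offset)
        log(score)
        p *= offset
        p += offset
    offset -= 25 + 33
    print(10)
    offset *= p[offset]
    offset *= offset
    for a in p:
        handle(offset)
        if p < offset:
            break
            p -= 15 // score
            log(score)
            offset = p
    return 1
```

offset -= 25 + 33

Transformed code:
def mix(offset, score, p):
    emit(p)
    offset -= offset // p
    if score == offset:
        raise ValueError(offset)
    offset -= 25 + 33
    print(10)
    offset *= p[offset]
    offset *= offset
    for a in p:
        handle(offset)
        if p < offset:
            break
    return 1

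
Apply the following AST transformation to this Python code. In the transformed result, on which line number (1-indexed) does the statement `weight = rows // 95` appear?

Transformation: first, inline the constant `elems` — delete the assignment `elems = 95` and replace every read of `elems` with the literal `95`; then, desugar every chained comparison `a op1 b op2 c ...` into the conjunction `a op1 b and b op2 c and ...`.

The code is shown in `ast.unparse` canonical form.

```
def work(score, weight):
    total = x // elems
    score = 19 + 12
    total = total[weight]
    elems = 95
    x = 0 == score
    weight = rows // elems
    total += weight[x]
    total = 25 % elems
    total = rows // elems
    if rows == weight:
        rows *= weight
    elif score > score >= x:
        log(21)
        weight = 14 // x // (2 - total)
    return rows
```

6

Transformed code:
def work(score, weight):
    total = x // 95
    score = 19 + 12
    total = total[weight]
    x = 0 == score
    weight = rows // 95
    total += weight[x]
    total = 25 % 95
    total = rows // 95
    if rows == weight:
        rows *= weight
    elif score > score and score >= x:
        log(21)
        weight = 14 // x // (2 - total)
    return rows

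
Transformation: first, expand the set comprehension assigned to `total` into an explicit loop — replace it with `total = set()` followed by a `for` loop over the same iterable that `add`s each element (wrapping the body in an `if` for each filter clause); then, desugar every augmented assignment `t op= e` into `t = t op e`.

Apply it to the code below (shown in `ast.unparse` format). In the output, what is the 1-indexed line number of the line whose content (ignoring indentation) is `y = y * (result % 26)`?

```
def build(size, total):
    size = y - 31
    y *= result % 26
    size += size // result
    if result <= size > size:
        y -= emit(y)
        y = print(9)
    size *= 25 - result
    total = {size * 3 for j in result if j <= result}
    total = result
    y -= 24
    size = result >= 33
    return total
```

Transformed code:
def build(size, total):
    size = y - 31
    y = y * (result % 26)
    size = size + size // result
    if result <= size > size:
        y = y - emit(y)
        y = print(9)
    size = size * (25 - result)
    total = set()
    for j in result:
        if j <= result:
            total.add(size * 3)
    total = result
    y = y - 24
    size = result >= 33
    return total

3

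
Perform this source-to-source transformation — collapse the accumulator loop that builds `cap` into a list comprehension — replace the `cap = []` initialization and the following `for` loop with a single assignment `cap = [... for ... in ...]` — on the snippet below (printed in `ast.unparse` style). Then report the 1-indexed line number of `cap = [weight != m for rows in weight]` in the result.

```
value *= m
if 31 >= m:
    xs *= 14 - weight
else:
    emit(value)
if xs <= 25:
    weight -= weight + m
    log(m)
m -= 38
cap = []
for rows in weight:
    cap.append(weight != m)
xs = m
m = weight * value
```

10

Transformed code:
value *= m
if 31 >= m:
    xs *= 14 - weight
else:
    emit(value)
if xs <= 25:
    weight -= weight + m
    log(m)
m -= 38
cap = [weight != m for rows in weight]
xs = m
m = weight * value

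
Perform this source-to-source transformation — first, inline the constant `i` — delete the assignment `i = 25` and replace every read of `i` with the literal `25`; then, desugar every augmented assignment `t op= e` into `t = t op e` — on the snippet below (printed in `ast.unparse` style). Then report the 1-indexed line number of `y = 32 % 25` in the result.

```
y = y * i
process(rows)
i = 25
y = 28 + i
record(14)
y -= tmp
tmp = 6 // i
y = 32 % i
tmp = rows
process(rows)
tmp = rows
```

7

Transformed code:
y = y * 25
process(rows)
y = 28 + 25
record(14)
y = y - tmp
tmp = 6 // 25
y = 32 % 25
tmp = rows
process(rows)
tmp = rows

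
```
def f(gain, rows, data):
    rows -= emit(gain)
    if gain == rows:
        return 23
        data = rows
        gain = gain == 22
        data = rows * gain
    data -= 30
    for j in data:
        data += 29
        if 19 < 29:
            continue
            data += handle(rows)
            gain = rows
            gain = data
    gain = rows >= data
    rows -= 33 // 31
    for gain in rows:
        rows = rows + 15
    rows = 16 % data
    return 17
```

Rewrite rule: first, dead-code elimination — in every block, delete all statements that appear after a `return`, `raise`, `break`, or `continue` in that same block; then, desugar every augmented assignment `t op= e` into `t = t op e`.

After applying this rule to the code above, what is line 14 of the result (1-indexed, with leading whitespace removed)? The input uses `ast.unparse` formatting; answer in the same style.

rows = 16 % data

Transformed code:
def f(gain, rows, data):
    rows = rows - emit(gain)
    if gain == rows:
        return 23
    data = data - 30
    for j in data:
        data = data + 29
        if 19 < 29:
            continue
    gain = rows >= data
    rows = rows - 33 // 31
    for gain in rows:
        rows = rows + 15
    rows = 16 % data
    return 17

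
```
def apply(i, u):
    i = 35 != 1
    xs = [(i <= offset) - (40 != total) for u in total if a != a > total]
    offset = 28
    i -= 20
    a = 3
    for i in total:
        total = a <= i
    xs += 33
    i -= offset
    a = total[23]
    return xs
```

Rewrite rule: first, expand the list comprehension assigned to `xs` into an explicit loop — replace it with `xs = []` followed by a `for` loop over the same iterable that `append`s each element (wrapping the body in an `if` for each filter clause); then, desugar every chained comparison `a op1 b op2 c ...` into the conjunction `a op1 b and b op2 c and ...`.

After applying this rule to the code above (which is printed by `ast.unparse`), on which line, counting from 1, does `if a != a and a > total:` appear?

Transformed code:
def apply(i, u):
    i = 35 != 1
    xs = []
    for u in total:
        if a != a and a > total:
            xs.append((i <= offset) - (40 != total))
    offset = 28
    i -= 20
    a = 3
    for i in total:
        total = a <= i
    xs += 33
    i -= offset
    a = total[23]
    return xs

5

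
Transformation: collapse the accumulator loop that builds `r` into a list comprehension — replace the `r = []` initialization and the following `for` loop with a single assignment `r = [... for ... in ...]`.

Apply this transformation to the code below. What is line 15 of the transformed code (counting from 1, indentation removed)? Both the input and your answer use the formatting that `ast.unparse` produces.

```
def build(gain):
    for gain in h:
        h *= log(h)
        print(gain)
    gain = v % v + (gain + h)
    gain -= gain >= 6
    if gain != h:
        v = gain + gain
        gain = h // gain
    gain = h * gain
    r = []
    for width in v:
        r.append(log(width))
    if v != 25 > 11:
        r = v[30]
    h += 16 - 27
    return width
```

Transformed code:
def build(gain):
    for gain in h:
        h *= log(h)
        print(gain)
    gain = v % v + (gain + h)
    gain -= gain >= 6
    if gain != h:
        v = gain + gain
        gain = h // gain
    gain = h * gain
    r = [log(width) for width in v]
    if v != 25 > 11:
        r = v[30]
    h += 16 - 27
    return width

return width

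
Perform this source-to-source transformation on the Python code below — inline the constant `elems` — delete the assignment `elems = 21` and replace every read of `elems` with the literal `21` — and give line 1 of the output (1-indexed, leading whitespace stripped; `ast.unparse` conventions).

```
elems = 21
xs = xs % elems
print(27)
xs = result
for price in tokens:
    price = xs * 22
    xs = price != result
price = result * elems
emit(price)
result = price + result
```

Transformed code:
xs = xs % 21
print(27)
xs = result
for price in tokens:
    price = xs * 22
    xs = price != result
price = result * 21
emit(price)
result = price + result

xs = xs % 21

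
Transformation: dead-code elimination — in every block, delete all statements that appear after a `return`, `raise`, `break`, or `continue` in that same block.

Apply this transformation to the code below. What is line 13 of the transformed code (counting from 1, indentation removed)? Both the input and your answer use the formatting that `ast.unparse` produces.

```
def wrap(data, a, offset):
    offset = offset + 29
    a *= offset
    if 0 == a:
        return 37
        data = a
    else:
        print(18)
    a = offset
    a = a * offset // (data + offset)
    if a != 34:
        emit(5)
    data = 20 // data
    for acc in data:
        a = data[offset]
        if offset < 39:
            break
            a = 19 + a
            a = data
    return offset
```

Transformed code:
def wrap(data, a, offset):
    offset = offset + 29
    a *= offset
    if 0 == a:
        return 37
    else:
        print(18)
    a = offset
    a = a * offset // (data + offset)
    if a != 34:
        emit(5)
    data = 20 // data
    for acc in data:
        a = data[offset]
        if offset < 39:
            break
    return offset

for acc in data:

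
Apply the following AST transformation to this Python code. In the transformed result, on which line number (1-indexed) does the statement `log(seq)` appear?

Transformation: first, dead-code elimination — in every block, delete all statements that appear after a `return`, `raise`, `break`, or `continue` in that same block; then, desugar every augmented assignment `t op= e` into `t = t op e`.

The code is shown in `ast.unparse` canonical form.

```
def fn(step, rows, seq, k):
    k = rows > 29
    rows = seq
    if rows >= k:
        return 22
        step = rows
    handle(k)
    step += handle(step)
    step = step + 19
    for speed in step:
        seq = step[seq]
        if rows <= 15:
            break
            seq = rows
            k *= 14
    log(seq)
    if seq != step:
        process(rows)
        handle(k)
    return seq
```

13

Transformed code:
def fn(step, rows, seq, k):
    k = rows > 29
    rows = seq
    if rows >= k:
        return 22
    handle(k)
    step = step + handle(step)
    step = step + 19
    for speed in step:
        seq = step[seq]
        if rows <= 15:
            break
    log(seq)
    if seq != step:
        process(rows)
        handle(k)
    return seq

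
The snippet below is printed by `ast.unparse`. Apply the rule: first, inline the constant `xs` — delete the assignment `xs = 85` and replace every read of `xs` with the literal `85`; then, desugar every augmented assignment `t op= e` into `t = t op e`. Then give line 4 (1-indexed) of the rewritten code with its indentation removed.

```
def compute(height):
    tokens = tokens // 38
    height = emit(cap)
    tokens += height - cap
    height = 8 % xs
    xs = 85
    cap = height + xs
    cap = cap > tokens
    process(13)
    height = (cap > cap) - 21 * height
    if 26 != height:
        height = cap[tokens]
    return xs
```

tokens = tokens + (height - cap)

Transformed code:
def compute(height):
    tokens = tokens // 38
    height = emit(cap)
    tokens = tokens + (height - cap)
    height = 8 % 85
    cap = height + 85
    cap = cap > tokens
    process(13)
    height = (cap > cap) - 21 * height
    if 26 != height:
        height = cap[tokens]
    return 85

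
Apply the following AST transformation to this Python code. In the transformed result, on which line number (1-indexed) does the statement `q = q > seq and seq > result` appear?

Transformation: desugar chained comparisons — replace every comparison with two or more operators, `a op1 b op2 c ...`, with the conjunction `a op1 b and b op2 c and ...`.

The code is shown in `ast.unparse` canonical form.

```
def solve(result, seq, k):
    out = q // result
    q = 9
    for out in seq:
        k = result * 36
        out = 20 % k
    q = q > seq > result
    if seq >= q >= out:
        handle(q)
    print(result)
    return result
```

7

Transformed code:
def solve(result, seq, k):
    out = q // result
    q = 9
    for out in seq:
        k = result * 36
        out = 20 % k
    q = q > seq and seq > result
    if seq >= q and q >= out:
        handle(q)
    print(result)
    return result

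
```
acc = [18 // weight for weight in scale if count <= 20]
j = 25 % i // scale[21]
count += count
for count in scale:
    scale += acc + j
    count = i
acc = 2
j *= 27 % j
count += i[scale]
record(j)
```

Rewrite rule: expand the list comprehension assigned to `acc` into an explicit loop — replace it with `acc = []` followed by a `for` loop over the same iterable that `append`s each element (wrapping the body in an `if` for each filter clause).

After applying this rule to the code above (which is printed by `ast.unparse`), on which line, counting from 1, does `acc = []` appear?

Transformed code:
acc = []
for weight in scale:
    if count <= 20:
        acc.append(18 // weight)
j = 25 % i // scale[21]
count += count
for count in scale:
    scale += acc + j
    count = i
acc = 2
j *= 27 % j
count += i[scale]
record(j)

1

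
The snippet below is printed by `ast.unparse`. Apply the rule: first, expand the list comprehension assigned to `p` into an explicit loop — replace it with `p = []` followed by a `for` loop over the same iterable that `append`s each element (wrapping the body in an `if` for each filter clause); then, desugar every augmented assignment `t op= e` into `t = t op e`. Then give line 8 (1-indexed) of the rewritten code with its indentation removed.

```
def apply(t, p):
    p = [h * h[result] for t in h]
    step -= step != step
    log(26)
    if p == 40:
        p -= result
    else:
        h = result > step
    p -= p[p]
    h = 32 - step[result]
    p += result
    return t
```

Transformed code:
def apply(t, p):
    p = []
    for t in h:
        p.append(h * h[result])
    step = step - (step != step)
    log(26)
    if p == 40:
        p = p - result
    else:
        h = result > step
    p = p - p[p]
    h = 32 - step[result]
    p = p + result
    return t

p = p - result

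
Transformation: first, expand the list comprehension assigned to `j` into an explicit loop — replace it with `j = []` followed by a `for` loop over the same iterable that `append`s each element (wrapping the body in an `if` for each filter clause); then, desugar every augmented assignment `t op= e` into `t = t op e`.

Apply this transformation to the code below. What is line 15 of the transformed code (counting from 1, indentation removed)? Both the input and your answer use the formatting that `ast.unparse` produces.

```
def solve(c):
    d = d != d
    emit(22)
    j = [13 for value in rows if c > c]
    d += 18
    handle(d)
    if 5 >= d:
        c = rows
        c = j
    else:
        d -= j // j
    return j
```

Transformed code:
def solve(c):
    d = d != d
    emit(22)
    j = []
    for value in rows:
        if c > c:
            j.append(13)
    d = d + 18
    handle(d)
    if 5 >= d:
        c = rows
        c = j
    else:
        d = d - j // j
    return j

return j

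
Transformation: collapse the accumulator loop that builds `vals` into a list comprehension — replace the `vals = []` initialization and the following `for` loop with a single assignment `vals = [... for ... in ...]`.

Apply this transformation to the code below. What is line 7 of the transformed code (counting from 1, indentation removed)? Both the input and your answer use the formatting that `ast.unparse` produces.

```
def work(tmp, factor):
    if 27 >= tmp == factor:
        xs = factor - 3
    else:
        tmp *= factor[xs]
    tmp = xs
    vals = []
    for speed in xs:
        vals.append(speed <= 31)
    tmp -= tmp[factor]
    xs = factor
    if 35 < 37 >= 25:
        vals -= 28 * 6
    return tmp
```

vals = [speed <= 31 for speed in xs]

Transformed code:
def work(tmp, factor):
    if 27 >= tmp == factor:
        xs = factor - 3
    else:
        tmp *= factor[xs]
    tmp = xs
    vals = [speed <= 31 for speed in xs]
    tmp -= tmp[factor]
    xs = factor
    if 35 < 37 >= 25:
        vals -= 28 * 6
    return tmp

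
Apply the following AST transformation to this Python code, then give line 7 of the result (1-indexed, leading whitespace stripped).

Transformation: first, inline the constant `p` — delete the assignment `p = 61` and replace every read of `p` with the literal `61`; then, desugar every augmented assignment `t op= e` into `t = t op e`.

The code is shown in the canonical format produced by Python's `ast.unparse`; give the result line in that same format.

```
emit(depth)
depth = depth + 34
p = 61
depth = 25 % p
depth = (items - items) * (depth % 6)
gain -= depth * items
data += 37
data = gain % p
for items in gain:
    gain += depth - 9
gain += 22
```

Transformed code:
emit(depth)
depth = depth + 34
depth = 25 % 61
depth = (items - items) * (depth % 6)
gain = gain - depth * items
data = data + 37
data = gain % 61
for items in gain:
    gain = gain + (depth - 9)
gain = gain + 22

data = gain % 61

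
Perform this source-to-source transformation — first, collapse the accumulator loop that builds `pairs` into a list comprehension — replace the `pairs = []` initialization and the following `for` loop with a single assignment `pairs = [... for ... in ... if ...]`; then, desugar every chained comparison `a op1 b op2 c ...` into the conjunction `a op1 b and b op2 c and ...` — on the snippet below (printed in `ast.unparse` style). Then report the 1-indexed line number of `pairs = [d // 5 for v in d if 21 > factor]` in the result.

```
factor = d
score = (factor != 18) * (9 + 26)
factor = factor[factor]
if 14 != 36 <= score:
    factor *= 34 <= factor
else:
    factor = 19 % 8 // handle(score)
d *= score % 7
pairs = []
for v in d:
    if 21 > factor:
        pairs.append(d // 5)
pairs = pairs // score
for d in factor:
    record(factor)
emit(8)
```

Transformed code:
factor = d
score = (factor != 18) * (9 + 26)
factor = factor[factor]
if 14 != 36 and 36 <= score:
    factor *= 34 <= factor
else:
    factor = 19 % 8 // handle(score)
d *= score % 7
pairs = [d // 5 for v in d if 21 > factor]
pairs = pairs // score
for d in factor:
    record(factor)
emit(8)

9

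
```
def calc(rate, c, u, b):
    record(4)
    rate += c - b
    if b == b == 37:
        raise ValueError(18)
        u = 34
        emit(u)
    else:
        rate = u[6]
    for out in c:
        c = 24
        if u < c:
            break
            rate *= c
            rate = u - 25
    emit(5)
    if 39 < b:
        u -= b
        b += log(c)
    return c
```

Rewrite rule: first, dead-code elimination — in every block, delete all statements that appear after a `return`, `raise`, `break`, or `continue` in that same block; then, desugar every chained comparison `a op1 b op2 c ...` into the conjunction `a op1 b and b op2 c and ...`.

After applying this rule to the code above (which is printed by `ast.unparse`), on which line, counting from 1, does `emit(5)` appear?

12

Transformed code:
def calc(rate, c, u, b):
    record(4)
    rate += c - b
    if b == b and b == 37:
        raise ValueError(18)
    else:
        rate = u[6]
    for out in c:
        c = 24
        if u < c:
            break
    emit(5)
    if 39 < b:
        u -= b
        b += log(c)
    return c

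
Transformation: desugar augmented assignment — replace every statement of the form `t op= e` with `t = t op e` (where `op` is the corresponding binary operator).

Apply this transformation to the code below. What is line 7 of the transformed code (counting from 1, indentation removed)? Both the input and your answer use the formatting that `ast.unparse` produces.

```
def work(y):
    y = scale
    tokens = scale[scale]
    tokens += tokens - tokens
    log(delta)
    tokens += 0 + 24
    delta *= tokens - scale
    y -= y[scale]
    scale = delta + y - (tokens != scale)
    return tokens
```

Transformed code:
def work(y):
    y = scale
    tokens = scale[scale]
    tokens = tokens + (tokens - tokens)
    log(delta)
    tokens = tokens + (0 + 24)
    delta = delta * (tokens - scale)
    y = y - y[scale]
    scale = delta + y - (tokens != scale)
    return tokens

delta = delta * (tokens - scale)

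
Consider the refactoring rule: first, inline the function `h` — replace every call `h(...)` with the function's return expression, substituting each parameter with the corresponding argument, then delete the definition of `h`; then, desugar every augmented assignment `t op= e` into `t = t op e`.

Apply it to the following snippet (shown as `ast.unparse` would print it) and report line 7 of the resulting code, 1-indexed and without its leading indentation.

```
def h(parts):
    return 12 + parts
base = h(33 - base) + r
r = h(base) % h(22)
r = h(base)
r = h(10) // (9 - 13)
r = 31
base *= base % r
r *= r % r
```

Transformed code:
base = 12 + (33 - base) + r
r = (12 + base) % (12 + 22)
r = 12 + base
r = (12 + 10) // (9 - 13)
r = 31
base = base * (base % r)
r = r * (r % r)

r = r * (r % r)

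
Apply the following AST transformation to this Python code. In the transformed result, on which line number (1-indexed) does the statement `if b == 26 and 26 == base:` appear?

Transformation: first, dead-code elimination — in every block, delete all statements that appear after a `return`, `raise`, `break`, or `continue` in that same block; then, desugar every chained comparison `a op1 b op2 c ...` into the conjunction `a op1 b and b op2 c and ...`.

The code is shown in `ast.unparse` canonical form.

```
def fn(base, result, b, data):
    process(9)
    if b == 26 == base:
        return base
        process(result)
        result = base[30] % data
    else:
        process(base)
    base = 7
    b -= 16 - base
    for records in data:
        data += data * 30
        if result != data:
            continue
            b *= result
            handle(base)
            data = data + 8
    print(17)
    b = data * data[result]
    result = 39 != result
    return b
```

3

Transformed code:
def fn(base, result, b, data):
    process(9)
    if b == 26 and 26 == base:
        return base
    else:
        process(base)
    base = 7
    b -= 16 - base
    for records in data:
        data += data * 30
        if result != data:
            continue
    print(17)
    b = data * data[result]
    result = 39 != result
    return b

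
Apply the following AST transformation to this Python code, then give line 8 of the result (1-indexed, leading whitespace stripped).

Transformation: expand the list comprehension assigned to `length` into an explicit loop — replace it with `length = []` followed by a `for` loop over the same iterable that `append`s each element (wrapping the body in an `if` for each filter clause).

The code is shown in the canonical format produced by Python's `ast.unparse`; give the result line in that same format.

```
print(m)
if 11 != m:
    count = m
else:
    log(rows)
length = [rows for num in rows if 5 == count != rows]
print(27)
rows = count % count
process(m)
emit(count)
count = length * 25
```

Transformed code:
print(m)
if 11 != m:
    count = m
else:
    log(rows)
length = []
for num in rows:
    if 5 == count != rows:
        length.append(rows)
print(27)
rows = count % count
process(m)
emit(count)
count = length * 25

if 5 == count != rows:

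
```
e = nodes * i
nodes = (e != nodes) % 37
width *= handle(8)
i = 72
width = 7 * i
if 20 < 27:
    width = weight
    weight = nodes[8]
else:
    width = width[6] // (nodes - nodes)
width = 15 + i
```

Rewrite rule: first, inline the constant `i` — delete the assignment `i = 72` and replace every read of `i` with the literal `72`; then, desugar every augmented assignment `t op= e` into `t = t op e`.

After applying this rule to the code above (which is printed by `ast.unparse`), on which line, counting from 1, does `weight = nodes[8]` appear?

Transformed code:
e = nodes * 72
nodes = (e != nodes) % 37
width = width * handle(8)
width = 7 * 72
if 20 < 27:
    width = weight
    weight = nodes[8]
else:
    width = width[6] // (nodes - nodes)
width = 15 + 72

7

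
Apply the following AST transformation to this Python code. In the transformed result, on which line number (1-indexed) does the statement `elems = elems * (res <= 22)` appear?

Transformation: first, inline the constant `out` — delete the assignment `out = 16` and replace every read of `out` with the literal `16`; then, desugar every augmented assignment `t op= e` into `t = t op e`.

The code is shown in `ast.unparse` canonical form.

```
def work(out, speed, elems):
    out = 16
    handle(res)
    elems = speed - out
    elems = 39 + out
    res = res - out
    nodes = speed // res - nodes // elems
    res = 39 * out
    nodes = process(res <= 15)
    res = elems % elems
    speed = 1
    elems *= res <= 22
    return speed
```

11

Transformed code:
def work(out, speed, elems):
    handle(res)
    elems = speed - 16
    elems = 39 + 16
    res = res - 16
    nodes = speed // res - nodes // elems
    res = 39 * 16
    nodes = process(res <= 15)
    res = elems % elems
    speed = 1
    elems = elems * (res <= 22)
    return speed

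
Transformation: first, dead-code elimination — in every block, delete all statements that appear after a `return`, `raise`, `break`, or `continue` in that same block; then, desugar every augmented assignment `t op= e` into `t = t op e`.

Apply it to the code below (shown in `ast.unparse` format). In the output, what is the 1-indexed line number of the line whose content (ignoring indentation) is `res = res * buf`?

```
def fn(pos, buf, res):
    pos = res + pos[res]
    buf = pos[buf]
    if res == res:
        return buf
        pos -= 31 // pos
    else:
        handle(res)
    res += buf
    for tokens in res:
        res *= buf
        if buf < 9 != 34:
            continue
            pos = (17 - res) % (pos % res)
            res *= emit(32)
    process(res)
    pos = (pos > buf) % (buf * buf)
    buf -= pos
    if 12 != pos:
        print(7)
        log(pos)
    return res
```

Transformed code:
def fn(pos, buf, res):
    pos = res + pos[res]
    buf = pos[buf]
    if res == res:
        return buf
    else:
        handle(res)
    res = res + buf
    for tokens in res:
        res = res * buf
        if buf < 9 != 34:
            continue
    process(res)
    pos = (pos > buf) % (buf * buf)
    buf = buf - pos
    if 12 != pos:
        print(7)
        log(pos)
    return res

10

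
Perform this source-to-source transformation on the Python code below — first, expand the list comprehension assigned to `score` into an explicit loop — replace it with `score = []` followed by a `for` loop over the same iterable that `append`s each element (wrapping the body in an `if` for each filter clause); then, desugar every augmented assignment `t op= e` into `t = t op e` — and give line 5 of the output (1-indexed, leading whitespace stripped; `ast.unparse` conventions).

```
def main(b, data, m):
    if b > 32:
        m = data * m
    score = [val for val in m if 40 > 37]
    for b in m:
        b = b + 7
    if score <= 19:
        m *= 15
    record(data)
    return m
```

for val in m:

Transformed code:
def main(b, data, m):
    if b > 32:
        m = data * m
    score = []
    for val in m:
        if 40 > 37:
            score.append(val)
    for b in m:
        b = b + 7
    if score <= 19:
        m = m * 15
    record(data)
    return m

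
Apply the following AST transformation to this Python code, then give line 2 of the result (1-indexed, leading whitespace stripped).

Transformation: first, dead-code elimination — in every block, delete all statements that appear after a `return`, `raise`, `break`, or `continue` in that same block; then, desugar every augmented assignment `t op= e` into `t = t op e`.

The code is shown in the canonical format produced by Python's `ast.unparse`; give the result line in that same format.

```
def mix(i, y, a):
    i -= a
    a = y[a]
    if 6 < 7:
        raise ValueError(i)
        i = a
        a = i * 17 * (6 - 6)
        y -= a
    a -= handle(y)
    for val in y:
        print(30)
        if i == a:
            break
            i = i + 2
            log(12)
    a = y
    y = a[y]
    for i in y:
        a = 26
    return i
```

i = i - a

Transformed code:
def mix(i, y, a):
    i = i - a
    a = y[a]
    if 6 < 7:
        raise ValueError(i)
    a = a - handle(y)
    for val in y:
        print(30)
        if i == a:
            break
    a = y
    y = a[y]
    for i in y:
        a = 26
    return i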